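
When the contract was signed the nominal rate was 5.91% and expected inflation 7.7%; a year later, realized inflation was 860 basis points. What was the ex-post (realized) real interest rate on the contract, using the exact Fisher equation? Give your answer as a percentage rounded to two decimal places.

Ex-post: (1 + 0.0591)/(1 + 0.0860) − 1 = -2.4770%
So the realized real rate is -2.48%.

-2.48%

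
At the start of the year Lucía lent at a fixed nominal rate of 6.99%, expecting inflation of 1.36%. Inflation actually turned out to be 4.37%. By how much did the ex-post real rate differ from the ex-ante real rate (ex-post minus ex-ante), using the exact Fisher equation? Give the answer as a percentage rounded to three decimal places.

Ex-ante: (1 + 0.0699)/(1 + 0.0136) − 1 = 5.5545%
Ex-post: (1 + 0.0699)/(1 + 0.0437) − 1 = 2.5103%
Difference (ex-post − ex-ante) = -3.0442% → -3.044%.

-3.044%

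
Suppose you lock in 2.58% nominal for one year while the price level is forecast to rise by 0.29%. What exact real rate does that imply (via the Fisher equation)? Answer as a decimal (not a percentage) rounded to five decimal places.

0.02283

1 + r = 1.02580 / 1.00290 = 1.022834
r = 1.022834 − 1 = 2.2834%, i.e. 0.02283.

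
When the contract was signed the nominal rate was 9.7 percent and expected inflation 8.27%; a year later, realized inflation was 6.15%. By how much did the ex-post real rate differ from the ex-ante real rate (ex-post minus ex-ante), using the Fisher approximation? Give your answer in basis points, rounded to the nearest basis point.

Ex-ante: 9.7% − 8.27% = 1.430%
Ex-post: 9.7% − 6.15% = 3.550%
Difference (ex-post − ex-ante) = 2.1200% → 212 basis points.

212 basis points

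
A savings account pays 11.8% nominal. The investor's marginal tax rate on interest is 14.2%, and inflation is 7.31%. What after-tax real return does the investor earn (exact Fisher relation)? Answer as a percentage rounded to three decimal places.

After-tax nominal return = 11.8% × (1 − 0.142) = 10.1244%.
1 + r = 1.101244 / 1.07310 = 1.026227
After-tax real rate = 1.026227 − 1 → 2.623%.

2.623%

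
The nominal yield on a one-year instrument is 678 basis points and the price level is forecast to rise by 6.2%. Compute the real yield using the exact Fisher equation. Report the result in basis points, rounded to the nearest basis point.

By the Fisher relation, 1 + r = (1 + i)/(1 + π).
1 + r = 1.06780 / 1.06200 = 1.005461
r = 1.005461 − 1 = 0.5461%, i.e. 55 basis points.

55 basis points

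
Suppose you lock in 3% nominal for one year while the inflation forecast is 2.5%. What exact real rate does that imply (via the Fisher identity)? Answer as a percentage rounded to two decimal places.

By the Fisher identity, 1 + r = (1 + i)/(1 + π).
1 + r = 1.03000 / 1.02500 = 1.004878
r = 1.004878 − 1 = 0.4878%, i.e. 0.49%.

0.49%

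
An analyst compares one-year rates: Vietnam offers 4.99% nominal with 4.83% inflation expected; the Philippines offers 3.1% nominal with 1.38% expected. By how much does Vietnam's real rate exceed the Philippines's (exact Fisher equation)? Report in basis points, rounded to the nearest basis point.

Vietnam: (1 + 0.0499)/(1 + 0.0483) − 1 = 0.1526%
The Philippines: (1 + 0.0310)/(1 + 0.0138) − 1 = 1.6966%
Differential = 0.1526% − 1.6966% = -1.5440% → -154 basis points.

-154 basis points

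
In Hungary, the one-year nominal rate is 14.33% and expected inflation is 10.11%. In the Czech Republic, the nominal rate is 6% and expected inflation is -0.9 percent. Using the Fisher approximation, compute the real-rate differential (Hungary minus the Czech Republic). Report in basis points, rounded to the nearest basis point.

-268 basis points

Hungary: 14.33% − 10.11% = 4.220%
The Czech Republic: 6% − (-0.9%) = 6.900%
Differential = -2.680% → -268 basis points.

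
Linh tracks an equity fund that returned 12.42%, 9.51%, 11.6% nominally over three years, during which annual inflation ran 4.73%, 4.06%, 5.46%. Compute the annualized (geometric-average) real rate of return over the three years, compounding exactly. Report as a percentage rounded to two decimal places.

6.13%

Nominal growth factor = 1.1242 × 1.0951 × 1.1160 = 1.37392034
Price-level growth factor = 1.0473 × 1.0406 × 1.0546 = 1.14932457
Real growth factor = 1.37392034 / 1.14932457 = 1.19541544
Annualized real rate = 1.19541544^(1/3) − 1 = 6.1304% → 6.13%.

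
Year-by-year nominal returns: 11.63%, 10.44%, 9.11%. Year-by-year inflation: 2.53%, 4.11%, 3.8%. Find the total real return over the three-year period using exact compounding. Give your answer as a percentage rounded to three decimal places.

Compound the nominal returns: 1.1163 × 1.1044 × 1.0911 = 1.3451536.
Compound inflation: 1.0253 × 1.0411 × 1.0380 = 1.1080025.
Deflate: 1.3451536 / 1.1080025 = 1.2140348.
Total real return = 1.2140348 − 1 → 21.403%.

21.403%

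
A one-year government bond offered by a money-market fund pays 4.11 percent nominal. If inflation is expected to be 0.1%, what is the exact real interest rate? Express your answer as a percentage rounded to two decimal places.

4.01%

By the Fisher equation, 1 + r = (1 + i)/(1 + π).
1 + r = 1.04110 / 1.00100 = 1.040060
r = 1.040060 − 1 = 4.0060%, i.e. 4.01%.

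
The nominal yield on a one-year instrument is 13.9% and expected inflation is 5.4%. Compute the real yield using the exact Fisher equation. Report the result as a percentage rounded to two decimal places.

By the Fisher equation, 1 + r = (1 + i)/(1 + π).
1 + r = 1.13900 / 1.05400 = 1.080645
r = 1.080645 − 1 = 8.0645%, i.e. 8.06%.

8.06%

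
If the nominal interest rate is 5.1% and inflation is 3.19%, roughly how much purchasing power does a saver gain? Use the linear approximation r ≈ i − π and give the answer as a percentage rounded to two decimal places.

1.91%

r ≈ i − π = 5.1% − 3.19% = 1.91%.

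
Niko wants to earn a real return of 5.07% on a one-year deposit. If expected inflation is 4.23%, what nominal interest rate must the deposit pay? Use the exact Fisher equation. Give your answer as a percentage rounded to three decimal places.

(1 + i) = (1 + r)(1 + π) = 1.05070 × 1.04230 = 1.09514461
i = 1.09514461 − 1, so the required nominal rate is 9.514%.

9.514%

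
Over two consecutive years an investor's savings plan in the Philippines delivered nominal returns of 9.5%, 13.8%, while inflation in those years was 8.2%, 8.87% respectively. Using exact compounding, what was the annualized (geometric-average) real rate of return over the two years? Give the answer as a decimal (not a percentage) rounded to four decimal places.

Nominal growth factor = 1.0950 × 1.1380 = 1.24611000
Price-level growth factor = 1.0820 × 1.0887 = 1.17797340
Real growth factor = 1.24611000 / 1.17797340 = 1.05784222
Annualized real rate = 1.05784222^(1/2) − 1 = 2.8515% → 0.0285.

0.0285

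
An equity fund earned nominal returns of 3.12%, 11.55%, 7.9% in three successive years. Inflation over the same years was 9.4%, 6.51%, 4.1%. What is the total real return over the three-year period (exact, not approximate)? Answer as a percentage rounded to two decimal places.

Compound the nominal returns: 1.0312 × 1.1155 × 1.0790 = 1.241178.
Compound inflation: 1.0940 × 1.0651 × 1.0410 = 1.212993.
Deflate: 1.241178 / 1.212993 = 1.023235.
Total real return = 1.023235 − 1 → 2.32%.

2.32%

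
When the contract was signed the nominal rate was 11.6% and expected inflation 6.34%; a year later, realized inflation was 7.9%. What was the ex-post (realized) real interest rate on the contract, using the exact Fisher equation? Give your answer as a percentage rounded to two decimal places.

3.43%

Ex-post: (1 + 0.1160)/(1 + 0.0790) − 1 = 3.4291%
So the realized real rate is 3.43%.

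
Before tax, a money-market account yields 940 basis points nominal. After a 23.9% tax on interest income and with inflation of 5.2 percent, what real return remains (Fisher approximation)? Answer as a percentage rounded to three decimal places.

1.953%

After-tax nominal return = 9.4% × (1 − 0.239) = 7.1534%.
r ≈ 7.1534% − 5.2% → 1.953%.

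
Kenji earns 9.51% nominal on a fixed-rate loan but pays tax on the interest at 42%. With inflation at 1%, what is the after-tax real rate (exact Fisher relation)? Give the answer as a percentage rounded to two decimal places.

4.47%

After-tax nominal return = 9.51% × (1 − 0.42) = 5.5158%.
1 + r = 1.055158 / 1.01000 = 1.044711
After-tax real rate = 1.044711 − 1 → 4.47%.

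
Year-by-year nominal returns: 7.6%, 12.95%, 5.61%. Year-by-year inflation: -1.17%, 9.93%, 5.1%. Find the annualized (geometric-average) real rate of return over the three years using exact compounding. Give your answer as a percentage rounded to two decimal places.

3.98%

Nominal growth factor = 1.0760 × 1.1295 × 1.0561 = 1.28352269
Price-level growth factor = 0.9883 × 1.0993 × 1.0510 = 1.14184654
Real growth factor = 1.28352269 / 1.14184654 = 1.12407635
Annualized real rate = 1.12407635^(1/3) − 1 = 3.9757% → 3.98%.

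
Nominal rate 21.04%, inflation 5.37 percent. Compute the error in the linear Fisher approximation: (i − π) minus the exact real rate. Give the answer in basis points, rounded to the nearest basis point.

Approximate: r ≈ 21.040% − 5.370% = 15.6700%
Exact: (1 + 0.2104)/(1 + 0.0537) − 1 = 14.8714%
Error = 15.6700% − 14.8714% = 0.7986% → 80 basis points.

80 basis points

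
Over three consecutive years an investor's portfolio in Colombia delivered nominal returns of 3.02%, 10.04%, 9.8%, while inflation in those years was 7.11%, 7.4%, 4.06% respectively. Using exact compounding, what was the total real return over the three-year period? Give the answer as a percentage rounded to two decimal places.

Compound the nominal returns: 1.0302 × 1.1004 × 1.0980 = 1.244728.
Compound inflation: 1.0711 × 1.0740 × 1.0406 = 1.197066.
Deflate: 1.244728 / 1.197066 = 1.039816.
Total real return = 1.039816 − 1 → 3.98%.

3.98%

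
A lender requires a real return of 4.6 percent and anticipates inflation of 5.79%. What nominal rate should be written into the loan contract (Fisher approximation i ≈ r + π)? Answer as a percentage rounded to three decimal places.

10.390%

i ≈ r + π = 4.6% + 5.79% = 10.390%.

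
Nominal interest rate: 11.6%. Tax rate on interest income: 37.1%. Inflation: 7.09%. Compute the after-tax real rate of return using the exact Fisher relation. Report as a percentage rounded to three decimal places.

0.193%

After-tax nominal return = 11.6% × (1 − 0.371) = 7.2964%.
1 + r = 1.072964 / 1.07090 = 1.001927
After-tax real rate = 1.001927 − 1 → 0.193%.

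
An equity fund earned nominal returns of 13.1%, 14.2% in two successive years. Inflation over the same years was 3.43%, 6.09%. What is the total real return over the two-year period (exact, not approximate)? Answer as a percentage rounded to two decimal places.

Compound the nominal returns: 1.1310 × 1.1420 = 1.291602.
Compound inflation: 1.0343 × 1.0609 = 1.097289.
Deflate: 1.291602 / 1.097289 = 1.177085.
Total real return = 1.177085 − 1 → 17.71%.

17.71%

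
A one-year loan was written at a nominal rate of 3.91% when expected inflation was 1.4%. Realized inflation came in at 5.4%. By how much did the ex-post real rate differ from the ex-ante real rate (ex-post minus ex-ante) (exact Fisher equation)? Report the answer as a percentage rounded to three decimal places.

-3.889%

Ex-ante: (1 + 0.0391)/(1 + 0.0140) − 1 = 2.4753%
Ex-post: (1 + 0.0391)/(1 + 0.0540) − 1 = -1.4137%
Difference (ex-post − ex-ante) = -3.8890% → -3.889%.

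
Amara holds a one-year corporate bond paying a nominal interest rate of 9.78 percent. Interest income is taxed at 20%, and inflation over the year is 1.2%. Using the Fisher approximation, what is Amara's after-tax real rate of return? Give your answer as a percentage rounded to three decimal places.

After-tax nominal return = 9.78% × (1 − 0.2) = 7.8240%.
r ≈ 7.8240% − 1.2% → 6.624%.

6.624%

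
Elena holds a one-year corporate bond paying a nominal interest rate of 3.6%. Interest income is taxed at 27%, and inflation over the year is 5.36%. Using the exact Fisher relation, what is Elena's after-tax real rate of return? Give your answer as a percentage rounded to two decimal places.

-2.59%

After-tax nominal return = 3.6% × (1 − 0.27) = 2.6280%.
1 + r = 1.02628 / 1.05360 = 0.974070
After-tax real rate = 0.974070 − 1 → -2.59%.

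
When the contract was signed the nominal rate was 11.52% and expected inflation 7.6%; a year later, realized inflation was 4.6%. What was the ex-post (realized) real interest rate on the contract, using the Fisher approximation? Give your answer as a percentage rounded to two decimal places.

6.92%

Ex-post: 11.52% − 4.6% = 6.920%
So the realized real rate is 6.92%.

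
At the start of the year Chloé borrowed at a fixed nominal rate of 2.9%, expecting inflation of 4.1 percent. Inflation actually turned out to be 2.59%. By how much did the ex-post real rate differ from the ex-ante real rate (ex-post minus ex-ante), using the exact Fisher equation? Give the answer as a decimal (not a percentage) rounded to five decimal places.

Ex-ante: (1 + 0.0290)/(1 + 0.0410) − 1 = -1.1527%
Ex-post: (1 + 0.0290)/(1 + 0.0259) − 1 = 0.3022%
Difference (ex-post − ex-ante) = 1.4549% → 0.01455.

0.01455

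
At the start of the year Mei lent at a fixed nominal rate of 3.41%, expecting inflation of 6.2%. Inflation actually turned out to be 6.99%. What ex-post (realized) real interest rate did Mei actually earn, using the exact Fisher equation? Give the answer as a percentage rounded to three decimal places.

Ex-post: (1 + 0.0341)/(1 + 0.0699) − 1 = -3.3461%
So the realized real rate is -3.346%.

-3.346%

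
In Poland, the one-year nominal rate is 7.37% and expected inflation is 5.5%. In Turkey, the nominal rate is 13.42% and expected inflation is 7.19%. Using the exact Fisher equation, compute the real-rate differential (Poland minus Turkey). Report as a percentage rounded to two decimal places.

-4.04%

Poland: (1 + 0.0737)/(1 + 0.0550) − 1 = 1.7725%
Turkey: (1 + 0.1342)/(1 + 0.0719) − 1 = 5.8121%
Differential = 1.7725% − 5.8121% = -4.0396% → -4.04%.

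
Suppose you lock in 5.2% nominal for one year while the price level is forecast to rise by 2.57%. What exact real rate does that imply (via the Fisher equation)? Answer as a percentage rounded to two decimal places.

By the Fisher equation, 1 + r = (1 + i)/(1 + π).
1 + r = 1.05200 / 1.02570 = 1.025641
r = 1.025641 − 1 = 2.5641%, i.e. 2.56%.

2.56%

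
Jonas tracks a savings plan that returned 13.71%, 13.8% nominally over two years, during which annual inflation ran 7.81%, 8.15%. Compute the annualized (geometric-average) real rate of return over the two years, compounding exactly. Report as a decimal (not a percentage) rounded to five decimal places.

Compound the nominal returns: 1.1371 × 1.1380 = 1.29401980.
Compound inflation: 1.0781 × 1.0815 = 1.16596515.
Deflate: 1.29401980 / 1.16596515 = 1.10982717.
Annualized real rate = 1.10982717^(1/2) − 1 = 5.3483% → 0.05348.

0.05348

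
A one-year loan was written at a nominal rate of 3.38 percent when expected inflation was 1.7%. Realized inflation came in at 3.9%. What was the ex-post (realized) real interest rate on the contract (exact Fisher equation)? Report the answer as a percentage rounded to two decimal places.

Ex-post: (1 + 0.0338)/(1 + 0.0390) − 1 = -0.5005%
So the realized real rate is -0.50%.

-0.50%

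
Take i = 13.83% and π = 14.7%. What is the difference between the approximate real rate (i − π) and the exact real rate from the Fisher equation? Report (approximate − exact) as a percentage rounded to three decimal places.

Approximate: r ≈ 13.830% − 14.700% = -0.8700%
Exact: (1 + 0.1383)/(1 + 0.1470) − 1 = -0.7585004%
Error = -0.8700% − (-0.7585004%) = -0.1114996% → -0.111%.

-0.111%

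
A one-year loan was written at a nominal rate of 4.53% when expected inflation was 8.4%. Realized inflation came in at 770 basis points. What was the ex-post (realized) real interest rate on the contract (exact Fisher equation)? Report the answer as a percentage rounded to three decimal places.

Ex-post: (1 + 0.0453)/(1 + 0.0770) − 1 = -2.9434%
So the realized real rate is -2.943%.

-2.943%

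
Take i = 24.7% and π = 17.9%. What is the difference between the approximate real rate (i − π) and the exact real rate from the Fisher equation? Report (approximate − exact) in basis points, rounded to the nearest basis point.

Approximate: r ≈ 24.700% − 17.900% = 6.8000%
Exact: (1 + 0.2470)/(1 + 0.1790) − 1 = 5.7676%
Error = 6.8000% − 5.7676% = 1.0324% → 103 basis points.

103 basis points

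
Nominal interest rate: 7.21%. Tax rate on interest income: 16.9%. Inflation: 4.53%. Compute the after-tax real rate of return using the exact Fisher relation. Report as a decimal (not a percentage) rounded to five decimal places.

0.01398

After-tax nominal return = 7.21% × (1 − 0.169) = 5.99151%.
1 + r = 1.0599151 / 1.04530 = 1.013982
After-tax real rate = 1.013982 − 1 → 0.01398.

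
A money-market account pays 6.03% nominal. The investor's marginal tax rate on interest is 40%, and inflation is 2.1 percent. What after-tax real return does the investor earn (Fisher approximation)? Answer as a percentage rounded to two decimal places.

1.52%

After-tax nominal return = 6.03% × (1 − 0.4) = 3.6180%.
r ≈ 3.6180% − 2.1% → 1.52%.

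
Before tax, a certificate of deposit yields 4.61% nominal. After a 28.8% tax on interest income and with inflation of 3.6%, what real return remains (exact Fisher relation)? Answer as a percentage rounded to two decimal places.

-0.31%

After-tax nominal return = 4.61% × (1 − 0.288) = 3.28232%.
1 + r = 1.0328232 / 1.03600 = 0.996934
After-tax real rate = 0.996934 − 1 → -0.31%.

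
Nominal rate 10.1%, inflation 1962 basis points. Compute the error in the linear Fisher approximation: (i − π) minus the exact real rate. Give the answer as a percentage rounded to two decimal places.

Approximate: r ≈ 10.100% − 19.620% = -9.5200%
Exact: (1 + 0.1010)/(1 + 0.1962) − 1 = -7.9585%
Error = -9.5200% − (-7.9585%) = -1.5615% → -1.56%.

-1.56%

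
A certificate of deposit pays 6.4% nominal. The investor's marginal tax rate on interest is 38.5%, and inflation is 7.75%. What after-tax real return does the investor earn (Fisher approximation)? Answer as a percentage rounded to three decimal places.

-3.814%

After-tax nominal return = 6.4% × (1 − 0.385) = 3.9360%.
r ≈ 3.9360% − 7.75% → -3.814%.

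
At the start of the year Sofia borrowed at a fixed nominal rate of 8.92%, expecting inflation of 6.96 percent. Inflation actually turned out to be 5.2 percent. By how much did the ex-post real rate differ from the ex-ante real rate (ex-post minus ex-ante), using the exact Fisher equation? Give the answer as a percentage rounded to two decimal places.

1.70%

Ex-ante: (1 + 0.0892)/(1 + 0.0696) − 1 = 1.8325%
Ex-post: (1 + 0.0892)/(1 + 0.0520) − 1 = 3.5361%
Difference (ex-post − ex-ante) = 1.7037% → 1.70%.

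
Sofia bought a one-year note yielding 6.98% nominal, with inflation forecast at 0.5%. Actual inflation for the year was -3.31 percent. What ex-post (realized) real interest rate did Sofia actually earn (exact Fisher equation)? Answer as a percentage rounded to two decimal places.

Ex-post: (1 + 0.0698)/(1 − 0.0331) − 1 = 10.6423%
So the realized real rate is 10.64%.

10.64%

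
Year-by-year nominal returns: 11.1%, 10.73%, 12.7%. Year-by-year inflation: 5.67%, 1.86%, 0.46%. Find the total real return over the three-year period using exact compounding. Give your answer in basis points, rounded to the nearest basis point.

2822 basis points

Nominal growth factor = 1.1110 × 1.1073 × 1.1270 = 1.386447
Price-level growth factor = 1.0567 × 1.0186 × 1.0046 = 1.081306
Real growth factor = 1.386447 / 1.081306 = 1.282197
Total real return = 1.282197 − 1 → 2822 basis points.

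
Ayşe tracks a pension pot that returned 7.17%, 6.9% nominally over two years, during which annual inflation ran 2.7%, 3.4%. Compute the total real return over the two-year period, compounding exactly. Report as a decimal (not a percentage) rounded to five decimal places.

Compound the nominal returns: 1.0717 × 1.0690 = 1.145647.
Compound inflation: 1.0270 × 1.0340 = 1.061918.
Deflate: 1.145647 / 1.061918 = 1.078847.
Total real return = 1.078847 − 1 → 0.07885.

0.07885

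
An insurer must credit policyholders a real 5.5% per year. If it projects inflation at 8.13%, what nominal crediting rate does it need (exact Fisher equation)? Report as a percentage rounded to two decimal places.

(1 + i) = (1 + r)(1 + π) = 1.05500 × 1.08130 = 1.1407715
i = 1.1407715 − 1, so the required nominal rate is 14.08%.

14.08%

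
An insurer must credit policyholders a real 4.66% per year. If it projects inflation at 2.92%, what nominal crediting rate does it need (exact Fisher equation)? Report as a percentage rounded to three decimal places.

(1 + i) = (1 + r)(1 + π) = 1.04660 × 1.02920 = 1.07716072
i = 1.07716072 − 1, so the required nominal rate is 7.716%.

7.716%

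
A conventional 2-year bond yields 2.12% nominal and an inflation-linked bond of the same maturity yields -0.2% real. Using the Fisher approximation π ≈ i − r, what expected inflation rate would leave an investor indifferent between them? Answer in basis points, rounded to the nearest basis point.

232 basis points

π ≈ i − r = 2.12% − (-0.2%) → 232 basis points.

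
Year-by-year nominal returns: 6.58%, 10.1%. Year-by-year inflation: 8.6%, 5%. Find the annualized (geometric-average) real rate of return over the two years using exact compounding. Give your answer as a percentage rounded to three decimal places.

Compound the nominal returns: 1.0658 × 1.1010 = 1.17344580.
Compound inflation: 1.0860 × 1.0500 = 1.14030000.
Deflate: 1.17344580 / 1.14030000 = 1.02906761.
Annualized real rate = 1.02906761^(1/2) − 1 = 1.4430% → 1.443%.

1.443%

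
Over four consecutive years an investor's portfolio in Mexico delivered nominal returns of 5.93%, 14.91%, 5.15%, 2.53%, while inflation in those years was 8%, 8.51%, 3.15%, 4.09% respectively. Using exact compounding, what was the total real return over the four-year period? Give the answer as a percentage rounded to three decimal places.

Nominal growth factor = 1.0593 × 1.1491 × 1.0515 × 1.0253 = 1.312312
Price-level growth factor = 1.0800 × 1.0851 × 1.0315 × 1.0409 = 1.258264
Real growth factor = 1.312312 / 1.258264 = 1.042954
Total real return = 1.042954 − 1 → 4.295%.

4.295%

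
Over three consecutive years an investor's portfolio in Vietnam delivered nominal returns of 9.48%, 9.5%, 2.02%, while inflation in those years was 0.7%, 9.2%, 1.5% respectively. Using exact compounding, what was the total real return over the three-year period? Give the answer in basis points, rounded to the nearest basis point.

958 basis points

Compound the nominal returns: 1.0948 × 1.0950 × 1.0202 = 1.223022.
Compound inflation: 1.0070 × 1.0920 × 1.0150 = 1.116139.
Deflate: 1.223022 / 1.116139 = 1.095762.
Total real return = 1.095762 − 1 → 958 basis points.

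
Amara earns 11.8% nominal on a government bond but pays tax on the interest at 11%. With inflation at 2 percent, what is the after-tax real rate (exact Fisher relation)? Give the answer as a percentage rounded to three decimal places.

After-tax nominal return = 11.8% × (1 − 0.11) = 10.5020%.
1 + r = 1.10502 / 1.02000 = 1.083353
After-tax real rate = 1.083353 − 1 → 8.335%.

8.335%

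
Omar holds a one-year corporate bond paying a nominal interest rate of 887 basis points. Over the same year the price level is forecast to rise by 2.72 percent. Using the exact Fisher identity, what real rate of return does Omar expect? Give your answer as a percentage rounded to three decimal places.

By the Fisher identity, 1 + r = (1 + i)/(1 + π).
1 + r = 1.08870 / 1.02720 = 1.059871
r = 1.059871 − 1 = 5.9871%, i.e. 5.987%.

5.987%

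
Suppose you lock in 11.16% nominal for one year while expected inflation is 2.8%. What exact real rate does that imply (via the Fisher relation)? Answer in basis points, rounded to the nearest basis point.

By the Fisher relation, 1 + r = (1 + i)/(1 + π).
1 + r = 1.11160 / 1.02800 = 1.081323
r = 1.081323 − 1 = 8.1323%, i.e. 813 basis points.

813 basis points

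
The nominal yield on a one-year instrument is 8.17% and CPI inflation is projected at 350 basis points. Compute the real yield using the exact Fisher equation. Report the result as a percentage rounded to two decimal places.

By the Fisher identity, 1 + r = (1 + i)/(1 + π).
1 + r = 1.08170 / 1.03500 = 1.045121
r = 1.045121 − 1 = 4.5121%, i.e. 4.51%.

4.51%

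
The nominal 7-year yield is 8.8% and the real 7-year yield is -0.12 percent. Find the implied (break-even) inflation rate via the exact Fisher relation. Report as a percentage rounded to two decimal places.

(1 + π) = (1 + i)/(1 + r) = 1.08800 / 0.99880 = 1.089307
Break-even inflation = 1.089307 − 1 → 8.93%.

8.93%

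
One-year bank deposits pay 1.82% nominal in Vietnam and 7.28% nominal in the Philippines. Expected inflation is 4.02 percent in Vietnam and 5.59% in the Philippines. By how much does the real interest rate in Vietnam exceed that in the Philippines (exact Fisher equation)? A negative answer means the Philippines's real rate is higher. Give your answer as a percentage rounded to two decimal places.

Vietnam: (1 + 0.0182)/(1 + 0.0402) − 1 = -2.1150%
The Philippines: (1 + 0.0728)/(1 + 0.0559) − 1 = 1.6005%
Differential = -2.1150% − 1.6005% = -3.7155% → -3.72%.

-3.72%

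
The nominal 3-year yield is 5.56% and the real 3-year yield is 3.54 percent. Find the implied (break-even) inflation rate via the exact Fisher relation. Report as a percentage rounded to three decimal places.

(1 + π) = (1 + i)/(1 + r) = 1.05560 / 1.03540 = 1.019509
Break-even inflation = 1.019509 − 1 → 1.951%.

1.951%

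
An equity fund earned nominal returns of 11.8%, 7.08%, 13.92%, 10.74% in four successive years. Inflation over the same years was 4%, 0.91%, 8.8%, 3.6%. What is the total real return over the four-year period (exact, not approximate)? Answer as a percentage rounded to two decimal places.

Nominal growth factor = 1.1180 × 1.0708 × 1.1392 × 1.1074 = 1.510270
Price-level growth factor = 1.0400 × 1.0091 × 1.0880 × 1.0360 = 1.182922
Real growth factor = 1.510270 / 1.182922 = 1.276728
Total real return = 1.276728 − 1 → 27.67%.

27.67%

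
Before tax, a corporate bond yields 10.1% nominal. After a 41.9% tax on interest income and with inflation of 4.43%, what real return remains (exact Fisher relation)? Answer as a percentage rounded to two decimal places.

1.38%

After-tax nominal return = 10.1% × (1 − 0.419) = 5.8681%.
1 + r = 1.058681 / 1.04430 = 1.013771
After-tax real rate = 1.013771 − 1 → 1.38%.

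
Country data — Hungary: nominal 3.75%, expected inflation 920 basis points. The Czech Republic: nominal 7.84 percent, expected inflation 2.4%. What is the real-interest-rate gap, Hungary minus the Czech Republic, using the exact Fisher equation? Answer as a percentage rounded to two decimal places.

Hungary: (1 + 0.0375)/(1 + 0.0920) − 1 = -4.9908%
The Czech Republic: (1 + 0.0784)/(1 + 0.0240) − 1 = 5.3125%
Differential = -4.9908% − 5.3125% = -10.3033% → -10.30%.

-10.30%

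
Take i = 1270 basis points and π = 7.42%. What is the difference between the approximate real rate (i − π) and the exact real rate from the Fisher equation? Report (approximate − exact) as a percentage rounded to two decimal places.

Approximate: r ≈ 12.700% − 7.420% = 5.2800%
Exact: (1 + 0.1270)/(1 + 0.0742) − 1 = 4.9153%
Error = 5.2800% − 4.9153% = 0.3647% → 0.36%.

0.36%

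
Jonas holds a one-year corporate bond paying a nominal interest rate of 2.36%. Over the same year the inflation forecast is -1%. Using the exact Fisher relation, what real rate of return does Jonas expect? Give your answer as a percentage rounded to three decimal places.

By the Fisher relation, 1 + r = (1 + i)/(1 + π).
1 + r = 1.02360 / 0.99000 = 1.033939
r = 1.033939 − 1 = 3.3939%, i.e. 3.394%.

3.394%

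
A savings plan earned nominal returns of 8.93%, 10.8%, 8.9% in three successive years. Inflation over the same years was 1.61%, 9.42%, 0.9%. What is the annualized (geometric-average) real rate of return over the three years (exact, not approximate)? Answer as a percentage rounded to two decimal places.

Nominal growth factor = 1.0893 × 1.1080 × 1.0890 = 1.31436245
Price-level growth factor = 1.0161 × 1.0942 × 1.0090 = 1.12182297
Real growth factor = 1.31436245 / 1.12182297 = 1.17163090
Annualized real rate = 1.17163090^(1/3) − 1 = 5.4218% → 5.42%.

5.42%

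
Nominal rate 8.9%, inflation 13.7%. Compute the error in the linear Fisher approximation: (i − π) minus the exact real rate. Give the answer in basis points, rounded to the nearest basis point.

-58 basis points

Approximate: r ≈ 8.900% − 13.700% = -4.8000%
Exact: (1 + 0.0890)/(1 + 0.1370) − 1 = -4.2216%
Error = -4.8000% − (-4.2216%) = -0.5784% → -58 basis points.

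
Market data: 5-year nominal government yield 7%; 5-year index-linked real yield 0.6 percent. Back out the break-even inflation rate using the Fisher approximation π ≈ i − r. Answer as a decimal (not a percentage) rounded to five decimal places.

0.06400

π ≈ i − r = 7% − 0.6% → 0.06400.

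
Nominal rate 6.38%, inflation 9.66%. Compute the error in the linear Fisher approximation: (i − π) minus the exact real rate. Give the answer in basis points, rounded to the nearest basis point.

Approximate: r ≈ 6.380% − 9.660% = -3.2800%
Exact: (1 + 0.0638)/(1 + 0.0966) − 1 = -2.9911%
Error = -3.2800% − (-2.9911%) = -0.2889% → -29 basis points.

-29 basis points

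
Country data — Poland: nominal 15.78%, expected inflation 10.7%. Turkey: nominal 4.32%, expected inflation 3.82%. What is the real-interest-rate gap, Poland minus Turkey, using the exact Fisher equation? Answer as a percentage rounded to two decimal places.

4.11%

Poland: (1 + 0.1578)/(1 + 0.1070) − 1 = 4.5890%
Turkey: (1 + 0.0432)/(1 + 0.0382) − 1 = 0.4816%
Differential = 4.5890% − 0.4816% = 4.1074% → 4.11%.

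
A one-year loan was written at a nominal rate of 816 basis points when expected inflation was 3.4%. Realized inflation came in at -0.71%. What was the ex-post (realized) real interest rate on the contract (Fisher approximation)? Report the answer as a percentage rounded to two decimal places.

8.87%

Ex-post: 8.16% − (-0.71%) = 8.870%
So the realized real rate is 8.87%.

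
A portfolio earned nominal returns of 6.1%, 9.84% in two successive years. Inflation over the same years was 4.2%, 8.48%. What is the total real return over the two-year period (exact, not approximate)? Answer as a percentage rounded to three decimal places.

Compound the nominal returns: 1.0610 × 1.0984 = 1.165402.
Compound inflation: 1.0420 × 1.0848 = 1.130362.
Deflate: 1.165402 / 1.130362 = 1.031000.
Total real return = 1.031000 − 1 → 3.100%.

3.100%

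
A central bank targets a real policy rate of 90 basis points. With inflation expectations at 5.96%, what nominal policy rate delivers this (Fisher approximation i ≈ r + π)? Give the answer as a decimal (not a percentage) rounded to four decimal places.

i ≈ r + π = 0.9% + 5.96% = 0.0686.

0.0686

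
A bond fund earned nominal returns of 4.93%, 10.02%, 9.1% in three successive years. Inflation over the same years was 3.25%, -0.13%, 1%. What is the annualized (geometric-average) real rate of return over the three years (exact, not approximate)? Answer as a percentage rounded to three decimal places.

6.541%

Nominal growth factor = 1.0493 × 1.1002 × 1.0910 = 1.25949389
Price-level growth factor = 1.0325 × 0.9987 × 1.0100 = 1.04146933
Real growth factor = 1.25949389 / 1.04146933 = 1.20934324
Annualized real rate = 1.20934324^(1/3) − 1 = 6.5409% → 6.541%.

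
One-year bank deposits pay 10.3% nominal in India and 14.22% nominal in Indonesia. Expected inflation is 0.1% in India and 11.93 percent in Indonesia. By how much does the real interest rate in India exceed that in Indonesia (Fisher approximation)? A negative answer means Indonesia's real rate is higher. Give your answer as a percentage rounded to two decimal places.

7.91%

India: 10.3% − 0.1% = 10.200%
Indonesia: 14.22% − 11.93% = 2.290%
Differential = 7.910% → 7.91%.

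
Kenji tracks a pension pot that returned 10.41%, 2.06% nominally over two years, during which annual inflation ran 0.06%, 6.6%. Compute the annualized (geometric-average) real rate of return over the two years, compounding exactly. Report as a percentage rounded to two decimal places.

2.78%

Nominal growth factor = 1.1041 × 1.0206 = 1.12684446
Price-level growth factor = 1.0006 × 1.0660 = 1.06663960
Real growth factor = 1.12684446 / 1.06663960 = 1.05644349
Annualized real rate = 1.05644349^(1/2) − 1 = 2.7834% → 2.78%.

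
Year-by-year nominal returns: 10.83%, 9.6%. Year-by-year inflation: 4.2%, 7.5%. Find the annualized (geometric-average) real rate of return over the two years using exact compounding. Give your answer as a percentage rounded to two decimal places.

Nominal growth factor = 1.1083 × 1.0960 = 1.21469680
Price-level growth factor = 1.0420 × 1.0750 = 1.12015000
Real growth factor = 1.21469680 / 1.12015000 = 1.08440548
Annualized real rate = 1.08440548^(1/2) − 1 = 4.1348% → 4.13%.

4.13%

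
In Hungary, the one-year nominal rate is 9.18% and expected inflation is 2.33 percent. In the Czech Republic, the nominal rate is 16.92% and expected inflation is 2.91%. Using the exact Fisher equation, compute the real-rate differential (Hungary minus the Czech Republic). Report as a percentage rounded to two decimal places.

-6.92%

Hungary: (1 + 0.0918)/(1 + 0.0233) − 1 = 6.6940%
The Czech Republic: (1 + 0.1692)/(1 + 0.0291) − 1 = 13.6138%
Differential = 6.6940% − 13.6138% = -6.9198% → -6.92%.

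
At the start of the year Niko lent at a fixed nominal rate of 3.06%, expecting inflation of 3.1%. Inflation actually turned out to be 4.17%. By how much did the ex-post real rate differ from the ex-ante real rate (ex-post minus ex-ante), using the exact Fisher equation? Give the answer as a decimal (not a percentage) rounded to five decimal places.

Ex-ante: (1 + 0.0306)/(1 + 0.0310) − 1 = -0.0388%
Ex-post: (1 + 0.0306)/(1 + 0.0417) − 1 = -1.0656%
Difference (ex-post − ex-ante) = -1.0268% → -0.01027.

-0.01027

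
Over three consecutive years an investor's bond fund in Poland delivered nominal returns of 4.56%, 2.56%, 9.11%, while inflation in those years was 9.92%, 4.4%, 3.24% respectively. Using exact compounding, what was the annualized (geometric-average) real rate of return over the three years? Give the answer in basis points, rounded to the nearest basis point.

-41 basis points

Nominal growth factor = 1.0456 × 1.0256 × 1.0911 = 1.17006003
Price-level growth factor = 1.0992 × 1.0440 × 1.0324 = 1.18474590
Real growth factor = 1.17006003 / 1.18474590 = 0.98760420
Annualized real rate = 0.98760420^(1/3) − 1 = -0.4149% → -41 basis points.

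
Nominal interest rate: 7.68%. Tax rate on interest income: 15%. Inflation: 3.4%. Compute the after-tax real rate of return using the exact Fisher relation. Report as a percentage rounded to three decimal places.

After-tax nominal return = 7.68% × (1 − 0.15) = 6.5280%.
1 + r = 1.06528 / 1.03400 = 1.030251
After-tax real rate = 1.030251 − 1 → 3.025%.

3.025%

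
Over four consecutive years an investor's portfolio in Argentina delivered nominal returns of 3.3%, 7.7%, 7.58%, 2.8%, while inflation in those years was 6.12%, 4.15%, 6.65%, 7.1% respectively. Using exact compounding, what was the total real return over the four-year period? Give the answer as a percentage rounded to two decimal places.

-2.54%

Nominal growth factor = 1.0330 × 1.0770 × 1.0758 × 1.0280 = 1.230384
Price-level growth factor = 1.0612 × 1.0415 × 1.0665 × 1.0710 = 1.262429
Real growth factor = 1.230384 / 1.262429 = 0.974617
Total real return = 0.974617 − 1 → -2.54%.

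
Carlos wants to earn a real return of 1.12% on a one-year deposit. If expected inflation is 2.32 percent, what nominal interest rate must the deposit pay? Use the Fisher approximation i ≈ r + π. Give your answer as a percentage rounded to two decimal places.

3.44%

i ≈ r + π = 1.12% + 2.32% = 3.44%.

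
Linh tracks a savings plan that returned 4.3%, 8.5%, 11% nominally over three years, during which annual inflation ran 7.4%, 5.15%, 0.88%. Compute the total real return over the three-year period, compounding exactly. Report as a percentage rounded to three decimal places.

Nominal growth factor = 1.0430 × 1.0850 × 1.1100 = 1.256137
Price-level growth factor = 1.0740 × 1.0515 × 1.0088 = 1.139249
Real growth factor = 1.256137 / 1.139249 = 1.102601
Total real return = 1.102601 − 1 → 10.260%.

10.260%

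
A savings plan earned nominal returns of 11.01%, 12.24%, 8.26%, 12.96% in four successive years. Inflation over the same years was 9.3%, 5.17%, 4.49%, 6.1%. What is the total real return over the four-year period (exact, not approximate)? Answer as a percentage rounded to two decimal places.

19.56%

Nominal growth factor = 1.1101 × 1.1224 × 1.0826 × 1.1296 = 1.523711
Price-level growth factor = 1.0930 × 1.0517 × 1.0449 × 1.0610 = 1.274389
Real growth factor = 1.523711 / 1.274389 = 1.195640
Total real return = 1.195640 − 1 → 19.56%.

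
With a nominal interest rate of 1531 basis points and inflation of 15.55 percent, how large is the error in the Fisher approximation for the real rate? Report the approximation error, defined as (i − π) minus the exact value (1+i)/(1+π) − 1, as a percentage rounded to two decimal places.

-0.03%

Approximate: r ≈ 15.310% − 15.550% = -0.2400%
Exact: (1 + 0.1531)/(1 + 0.1555) − 1 = -0.2077%
Error = -0.2400% − (-0.2077%) = -0.0323% → -0.03%.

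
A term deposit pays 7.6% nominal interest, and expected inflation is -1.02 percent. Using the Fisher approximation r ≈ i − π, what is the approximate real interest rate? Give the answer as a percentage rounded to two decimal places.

r ≈ i − π = 7.6% − (-1.02%) = 8.62%.

8.62%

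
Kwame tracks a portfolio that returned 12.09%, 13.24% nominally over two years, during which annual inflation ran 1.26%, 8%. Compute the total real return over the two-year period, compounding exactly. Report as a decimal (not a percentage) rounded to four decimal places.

Nominal growth factor = 1.1209 × 1.1324 = 1.269307
Price-level growth factor = 1.0126 × 1.0800 = 1.093608
Real growth factor = 1.269307 / 1.093608 = 1.160660
Total real return = 1.160660 − 1 → 0.1607.

0.1607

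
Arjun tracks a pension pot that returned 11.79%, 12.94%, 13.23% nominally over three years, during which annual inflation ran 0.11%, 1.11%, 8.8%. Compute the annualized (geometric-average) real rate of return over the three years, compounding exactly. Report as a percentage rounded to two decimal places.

9.09%

Nominal growth factor = 1.1179 × 1.1294 × 1.1323 = 1.42959245
Price-level growth factor = 1.0011 × 1.0111 × 1.0880 = 1.10128688
Real growth factor = 1.42959245 / 1.10128688 = 1.29811085
Annualized real rate = 1.29811085^(1/3) − 1 = 9.0864% → 9.09%.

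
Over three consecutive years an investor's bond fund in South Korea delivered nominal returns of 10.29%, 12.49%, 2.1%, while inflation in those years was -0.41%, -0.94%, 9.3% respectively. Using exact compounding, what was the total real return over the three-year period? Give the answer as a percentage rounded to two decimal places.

Nominal growth factor = 1.1029 × 1.1249 × 1.0210 = 1.266706
Price-level growth factor = 0.9959 × 0.9906 × 1.0930 = 1.078287
Real growth factor = 1.266706 / 1.078287 = 1.174740
Total real return = 1.174740 − 1 → 17.47%.

17.47%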